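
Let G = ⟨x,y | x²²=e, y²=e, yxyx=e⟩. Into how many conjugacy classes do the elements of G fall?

The conjugacy classes (representative and size) are:
  [e] (size 1), [x] (size 2), [x²] (size 2), [x¹⁹] (size 2), [x⁴] (size 2), [x⁵] (size 2), [x⁶] (size 2), [x⁷] (size 2), [x⁸] (size 2), [x¹³] (size 2), [x¹⁰] (size 2), [x¹¹] (size 1), [x⁶y] (size 11), [xy] (size 11).
Class equation: 1 + 2 + 2 + 2 + 2 + 2 + 2 + 2 + 2 + 2 + 2 + 1 + 11 + 11 = 44 = |G|. So G has 14 conjugacy classes.

Answer: 14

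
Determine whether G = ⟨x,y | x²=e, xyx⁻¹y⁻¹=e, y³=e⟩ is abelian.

Each pair of generators commutes: x·y = xy = y·x. Since the generators pairwise commute, every element of G commutes with every other, so G is abelian.

Answer: Yes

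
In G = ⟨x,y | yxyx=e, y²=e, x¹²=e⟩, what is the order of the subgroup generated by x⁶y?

|⟨x⁶y⟩| equals the order of x⁶y. Compute successive powers until reaching e:
  (x⁶y)¹ = x⁶y, (x⁶y)² = e.
The smallest positive k with (x⁶y)ᵏ = e is 2, so |⟨x⁶y⟩| = 2.

Answer: 2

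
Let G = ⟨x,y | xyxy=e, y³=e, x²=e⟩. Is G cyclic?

Every cyclic group is abelian. But x·y = xy while y·x = xy², so x·y ≠ y·x and G is not abelian. Hence G is not cyclic.

Answer: No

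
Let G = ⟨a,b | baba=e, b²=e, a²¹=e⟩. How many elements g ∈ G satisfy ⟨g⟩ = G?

⟨g⟩ = G would require ord(g) = |G| = 42, but the maximum element order in G is 21 < 42. So G is not cyclic and no single element generates it: the count is 0.

Answer: 0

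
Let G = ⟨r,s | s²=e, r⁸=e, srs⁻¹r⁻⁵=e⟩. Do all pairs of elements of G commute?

r·s = rs but s·r = r⁵s, so r·s ≠ s·r and G is not abelian.

Answer: No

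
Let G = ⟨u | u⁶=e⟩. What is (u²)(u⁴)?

Compute (u²) · (u⁴) by multiplying left to right and reducing via the relations at each step:
  (u²) · u⁴ = e

Answer: e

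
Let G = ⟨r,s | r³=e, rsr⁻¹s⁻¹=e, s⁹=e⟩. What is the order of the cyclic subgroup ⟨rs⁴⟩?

|⟨rs⁴⟩| equals the order of rs⁴. Compute successive powers until reaching e:
  (rs⁴)¹ = rs⁴, (rs⁴)² = r²s⁸, (rs⁴)³ = s³, (rs⁴)⁴ = rs⁷, (rs⁴)⁵ = r²s², (rs⁴)⁶ = s⁶, (rs⁴)⁷ = rs, (rs⁴)⁸ = r²s⁵, (rs⁴)⁹ = e.
The smallest positive k with (rs⁴)ᵏ = e is 9, so |⟨rs⁴⟩| = 9.

Answer: 9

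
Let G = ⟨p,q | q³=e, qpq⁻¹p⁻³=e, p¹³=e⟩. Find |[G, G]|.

G' = [G, G] is generated by all commutators. The generator-pair commutators are: [p, q] = p¹¹.
The subgroup they normally generate is {e, p, p², p³, p⁴, p⁵, p⁶, p⁷, p⁸, p⁹, p¹⁰, p¹¹, p¹²}, of order 13.
Check: |G/G'| = 39/13 = 3 is the order of the abelianisation.

Answer: 13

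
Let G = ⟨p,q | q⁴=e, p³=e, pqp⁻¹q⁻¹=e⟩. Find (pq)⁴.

Compute successive powers of (pq), reducing at each step:
  (pq)²: (pq) · p = p²q;   (p²q) · q = p²q²
  (pq)³: (p²q²) · p = q²;   (q²) · q = q³
  (pq)⁴: (q³) · p = pq³;   (pq³) · q = p

Answer: p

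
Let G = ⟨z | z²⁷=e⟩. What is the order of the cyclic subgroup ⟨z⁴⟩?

|⟨z⁴⟩| equals the order of z⁴. Compute successive powers until reaching e:
  (z⁴)¹ = z⁴, (z⁴)² = z⁸, (z⁴)³ = z¹², (z⁴)⁴ = z¹⁶, (z⁴)⁵ = z²⁰, (z⁴)⁶ = z²⁴, (z⁴)⁷ = z, (z⁴)⁸ = z⁵, (z⁴)⁹ = z⁹, (z⁴)¹⁰ = z¹³, (z⁴)¹¹ = z¹⁷, (z⁴)¹² = z²¹, (z⁴)¹³ = z²⁵, (z⁴)¹⁴ = z², (z⁴)¹⁵ = z⁶, (z⁴)¹⁶ = z¹⁰, (z⁴)¹⁷ = z¹⁴, (z⁴)¹⁸ = z¹⁸, (z⁴)¹⁹ = z²², (z⁴)²⁰ = z²⁶, (z⁴)²¹ = z³, (z⁴)²² = z⁷, (z⁴)²³ = z¹¹, (z⁴)²⁴ = z¹⁵, (z⁴)²⁵ = z¹⁹, (z⁴)²⁶ = z²³, (z⁴)²⁷ = e.
The smallest positive k with (z⁴)ᵏ = e is 27, so |⟨z⁴⟩| = 27.

Answer: 27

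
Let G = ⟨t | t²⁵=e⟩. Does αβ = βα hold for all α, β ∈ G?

G has a single generator, so G is cyclic and hence abelian.

Answer: Yes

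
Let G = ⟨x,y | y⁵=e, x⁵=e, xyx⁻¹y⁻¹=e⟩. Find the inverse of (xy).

The order of (xy) is 5 (smallest k with (xy)ᵏ = e), so (xy)⁻¹ = (xy)⁴ = x⁴y⁴.
Check: (xy) · (x⁴y⁴) → (xy) · x⁴ = y;   y · y⁴ = e, giving e as required.

Answer: x⁴y⁴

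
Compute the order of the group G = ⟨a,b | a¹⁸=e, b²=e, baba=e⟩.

Enumerate words in the generators, reducing via the relations: the distinct elements are
  {a, b, e, ab, a², a³, a⁴, a⁵, a⁶, a⁷, a⁸, a⁹, a²b, a³b, a¹², a¹³, a¹¹, a¹⁰, a¹⁴, a¹⁵, a¹⁶, a¹⁷, a⁴b, a⁵b, a⁶b, a⁷b, a⁸b, a⁹b, a¹²b, a¹³b, a¹¹b, a¹⁰b, a¹⁴b, a¹⁵b, a¹⁶b, a¹⁷b}.
No further products give new elements, so |G| = 36.

Answer: 36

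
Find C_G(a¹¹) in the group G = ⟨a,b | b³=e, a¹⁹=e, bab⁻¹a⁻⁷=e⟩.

⟨a¹¹⟩ ⊆ C_G(a¹¹) since powers of a¹¹ commute with a¹¹; so |C_G(a¹¹)| ≥ |⟨a¹¹⟩| = 19.
By orbit–stabilizer, |C_G(a¹¹)| = |G| / |conj. class of a¹¹| = 57 / 3 = 19.
The 19 elements commuting with a¹¹ are {e, a, a², a³, a⁴, a⁵, a⁶, a⁷, a⁸, a⁹, a¹⁰, a¹¹, a¹², a¹³, a¹⁴, a¹⁵, a¹⁶, a¹⁷, a¹⁸}.

Answer: {e, a, a², a³, a⁴, a⁵, a⁶, a⁷, a⁸, a⁹, a¹⁰, a¹¹, a¹², a¹³, a¹⁴, a¹⁵, a¹⁶, a¹⁷, a¹⁸}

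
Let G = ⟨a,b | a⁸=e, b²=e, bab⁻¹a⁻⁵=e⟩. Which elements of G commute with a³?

⟨a³⟩ ⊆ C_G(a³) since powers of a³ commute with a³; so |C_G(a³)| ≥ |⟨a³⟩| = 8.
By orbit–stabilizer, |C_G(a³)| = |G| / |conj. class of a³| = 16 / 2 = 8.
The 8 elements commuting with a³ are {e, a, a², a³, a⁴, a⁵, a⁶, a⁷}.

Answer: {e, a, a², a³, a⁴, a⁵, a⁶, a⁷}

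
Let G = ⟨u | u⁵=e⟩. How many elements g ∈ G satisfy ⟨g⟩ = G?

G is cyclic of order 5. An element generates G iff its order is 5, and a cyclic group of order 5 has exactly φ(5) = 4 such elements.

Answer: 4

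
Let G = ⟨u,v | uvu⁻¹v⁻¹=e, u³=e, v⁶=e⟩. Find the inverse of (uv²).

The order of (uv²) is 3 (smallest k with (uv²)ᵏ = e), so (uv²)⁻¹ = (uv²)² = u²v⁴.
Check: (uv²) · (u²v⁴) → (uv²) · u² = v²;   (v²) · v⁴ = e, giving e as required.

Answer: u²v⁴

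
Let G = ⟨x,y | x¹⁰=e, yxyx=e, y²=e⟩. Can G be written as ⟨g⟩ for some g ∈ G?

Every cyclic group is abelian. But x·y = xy while y·x = x⁹y, so x·y ≠ y·x and G is not abelian. Hence G is not cyclic.

Answer: No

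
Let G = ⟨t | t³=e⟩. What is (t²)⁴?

Compute successive powers of (t²), reducing at each step:
  (t²)²: (t²) · t² = t
  (t²)³: t · t² = e
  (t²)⁴: e · t² = t²

Answer: t²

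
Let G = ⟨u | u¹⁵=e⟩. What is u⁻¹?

The order of u is 15 (smallest k with uᵏ = e), so u⁻¹ = u¹⁴ = u¹⁴.
Check: u · (u¹⁴) → u · u¹⁴ = e, giving e as required.

Answer: u¹⁴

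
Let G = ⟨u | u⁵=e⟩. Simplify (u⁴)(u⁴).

Compute (u⁴) · (u⁴) by multiplying left to right and reducing via the relations at each step:
  (u⁴) · u⁴ = u³

Answer: u³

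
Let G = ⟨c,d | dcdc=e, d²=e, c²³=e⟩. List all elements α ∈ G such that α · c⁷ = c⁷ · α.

⟨c⁷⟩ ⊆ C_G(c⁷) since powers of c⁷ commute with c⁷; so |C_G(c⁷)| ≥ |⟨c⁷⟩| = 23.
By orbit–stabilizer, |C_G(c⁷)| = |G| / |conj. class of c⁷| = 46 / 2 = 23.
The 23 elements commuting with c⁷ are {e, c, c², c³, c⁴, c⁵, c⁶, c⁷, c⁸, c⁹, c¹⁰, c¹¹, c¹², c¹³, c¹⁴, c¹⁵, c¹⁶, c¹⁷, c¹⁸, c¹⁹, c²⁰, c²¹, c²²}.

Answer: {e, c, c², c³, c⁴, c⁵, c⁶, c⁷, c⁸, c⁹, c¹⁰, c¹¹, c¹², c¹³, c¹⁴, c¹⁵, c¹⁶, c¹⁷, c¹⁸, c¹⁹, c²⁰, c²¹, c²²}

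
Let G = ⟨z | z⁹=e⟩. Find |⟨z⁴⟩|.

|⟨z⁴⟩| equals the order of z⁴. Compute successive powers until reaching e:
  (z⁴)¹ = z⁴, (z⁴)² = z⁸, (z⁴)³ = z³, (z⁴)⁴ = z⁷, (z⁴)⁵ = z², (z⁴)⁶ = z⁶, (z⁴)⁷ = z, (z⁴)⁸ = z⁵, (z⁴)⁹ = e.
The smallest positive k with (z⁴)ᵏ = e is 9, so |⟨z⁴⟩| = 9.

Answer: 9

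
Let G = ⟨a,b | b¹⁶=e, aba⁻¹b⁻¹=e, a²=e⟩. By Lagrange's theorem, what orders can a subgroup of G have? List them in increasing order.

|G| = 32 = 2⁵. By Lagrange's theorem the order of any subgroup divides 32; the divisors of 32 are 1, 2, 4, 8, 16, 32.

Answer: 1, 2, 4, 8, 16, 32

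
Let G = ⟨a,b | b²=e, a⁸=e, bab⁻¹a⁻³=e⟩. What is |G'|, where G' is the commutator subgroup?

G' = [G, G] is generated by all commutators. The generator-pair commutators are: [a, b] = a⁶.
The subgroup they normally generate is {e, a², a⁴, a⁶}, of order 4.
Check: |G/G'| = 16/4 = 4 is the order of the abelianisation.

Answer: 4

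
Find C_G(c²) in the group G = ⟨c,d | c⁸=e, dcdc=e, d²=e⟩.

⟨c²⟩ ⊆ C_G(c²) since powers of c² commute with c²; so |C_G(c²)| ≥ |⟨c²⟩| = 4.
By orbit–stabilizer, |C_G(c²)| = |G| / |conj. class of c²| = 16 / 2 = 8.
The 8 elements commuting with c² are {e, c, c², c³, c⁴, c⁵, c⁶, c⁷}.

Answer: {e, c, c², c³, c⁴, c⁵, c⁶, c⁷}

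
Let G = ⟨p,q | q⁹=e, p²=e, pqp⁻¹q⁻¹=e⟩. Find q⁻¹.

The order of q is 9 (smallest k with qᵏ = e), so q⁻¹ = q⁸ = q⁸.
Check: q · (q⁸) → q · q⁸ = e, giving e as required.

Answer: q⁸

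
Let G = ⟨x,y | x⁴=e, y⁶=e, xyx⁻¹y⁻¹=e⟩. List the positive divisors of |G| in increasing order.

|G| = 24 = 2³ · 3. By Lagrange's theorem the order of any subgroup divides 24; the divisors of 24 are 1, 2, 3, 4, 6, 8, 12, 24.

Answer: 1, 2, 3, 4, 6, 8, 12, 24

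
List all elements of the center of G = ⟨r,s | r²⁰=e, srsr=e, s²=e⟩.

An element z ∈ Z(G) iff z commutes with every generator.
For example r¹⁰ is central: (r¹⁰)·r = r¹¹ = r·(r¹⁰); (r¹⁰)·s = r¹⁰s = s·(r¹⁰).
Whereas r ∉ Z(G) since r·s = rs ≠ r¹⁹s = s·r.
Checking each of the 40 elements this way gives Z(G) = {e, r¹⁰}, of order 2.

Answer: {e, r¹⁰}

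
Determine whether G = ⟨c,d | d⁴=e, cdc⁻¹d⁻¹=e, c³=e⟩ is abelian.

Each pair of generators commutes: c·d = cd = d·c. Since the generators pairwise commute, every element of G commutes with every other, so G is abelian.

Answer: Yes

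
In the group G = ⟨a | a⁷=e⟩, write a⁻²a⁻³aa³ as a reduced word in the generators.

Multiply left to right, reducing at each step:
  (a⁵) · a⁻³ = a²
  (a²) · a = a³
  (a³) · a³ = a⁶

Answer: a⁶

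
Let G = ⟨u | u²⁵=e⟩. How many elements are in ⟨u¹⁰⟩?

|⟨u¹⁰⟩| equals the order of u¹⁰. Compute successive powers until reaching e:
  (u¹⁰)¹ = u¹⁰, (u¹⁰)² = u²⁰, (u¹⁰)³ = u⁵, (u¹⁰)⁴ = u¹⁵, (u¹⁰)⁵ = e.
The smallest positive k with (u¹⁰)ᵏ = e is 5, so |⟨u¹⁰⟩| = 5.

Answer: 5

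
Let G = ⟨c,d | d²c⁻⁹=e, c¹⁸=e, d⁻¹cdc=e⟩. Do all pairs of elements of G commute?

c·d = cd but d·c = c⁸d⁻¹, so c·d ≠ d·c and G is not abelian.

Answer: No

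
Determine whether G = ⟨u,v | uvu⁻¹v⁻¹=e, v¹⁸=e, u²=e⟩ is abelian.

Each pair of generators commutes: u·v = uv = v·u. Since the generators pairwise commute, every element of G commutes with every other, so G is abelian.

Answer: Yes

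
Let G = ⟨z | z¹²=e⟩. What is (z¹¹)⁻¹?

The order of (z¹¹) is 12 (smallest k with (z¹¹)ᵏ = e), so (z¹¹)⁻¹ = (z¹¹)¹¹ = z.
Check: (z¹¹) · z → (z¹¹) · z = e, giving e as required.

Answer: z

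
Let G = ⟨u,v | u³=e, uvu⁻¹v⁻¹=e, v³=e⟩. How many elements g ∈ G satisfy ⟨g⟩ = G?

⟨g⟩ = G would require ord(g) = |G| = 9, but the maximum element order in G is 3 < 9. So G is not cyclic and no single element generates it: the count is 0.

Answer: 0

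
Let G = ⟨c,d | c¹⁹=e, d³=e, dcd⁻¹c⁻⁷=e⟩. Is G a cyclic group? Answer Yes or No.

Every cyclic group is abelian. But c·d = cd while d·c = c⁷d, so c·d ≠ d·c and G is not abelian. Hence G is not cyclic.

Answer: No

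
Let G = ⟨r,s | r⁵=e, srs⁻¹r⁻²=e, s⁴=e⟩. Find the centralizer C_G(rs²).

⟨rs²⟩ ⊆ C_G(rs²) since powers of rs² commute with rs²; so |C_G(rs²)| ≥ |⟨rs²⟩| = 2.
By orbit–stabilizer, |C_G(rs²)| = |G| / |conj. class of rs²| = 20 / 5 = 4.
The 4 elements commuting with rs² are {e, r²s, rs², r⁴s³}.

Answer: {e, r²s, rs², r⁴s³}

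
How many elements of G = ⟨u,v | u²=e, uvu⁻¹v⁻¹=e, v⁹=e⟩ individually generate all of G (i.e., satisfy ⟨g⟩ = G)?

G is cyclic of order 18. An element generates G iff its order is 18, and a cyclic group of order 18 has exactly φ(18) = 6 such elements.

Answer: 6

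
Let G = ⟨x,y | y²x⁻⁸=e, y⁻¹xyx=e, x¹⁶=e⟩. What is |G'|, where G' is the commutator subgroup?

G' = [G, G] is generated by all commutators. The generator-pair commutators are: [x, y] = x².
The subgroup they normally generate is {e, x², x⁴, x⁶, x⁸, x¹⁰, x¹², x¹⁴}, of order 8.
Check: |G/G'| = 32/8 = 4 is the order of the abelianisation.

Answer: 8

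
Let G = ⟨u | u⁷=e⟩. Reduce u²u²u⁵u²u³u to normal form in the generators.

Multiply left to right, reducing at each step:
  (u²) · u² = u⁴
  (u⁴) · u⁵ = u²
  (u²) · u² = u⁴
  (u⁴) · u³ = e
  e · u = u

Answer: u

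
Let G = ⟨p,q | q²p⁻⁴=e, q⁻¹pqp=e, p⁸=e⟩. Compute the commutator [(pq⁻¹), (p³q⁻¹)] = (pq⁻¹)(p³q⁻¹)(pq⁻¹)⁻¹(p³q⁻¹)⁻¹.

[(pq⁻¹), (p³q⁻¹)] = (pq⁻¹)·(p³q⁻¹)·(pq⁻¹)⁻¹·(p³q⁻¹)⁻¹.
  (pq⁻¹) · (p³q⁻¹) = p²
  (p²) · (pq) = p³q
  (p³q) · (p³q) = p⁴

Answer: p⁴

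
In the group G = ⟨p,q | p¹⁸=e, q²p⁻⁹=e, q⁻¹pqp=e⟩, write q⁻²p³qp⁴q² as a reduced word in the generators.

Multiply left to right, reducing at each step:
  (p⁹) · p³ = p¹²
  (p¹²) · q = p³q⁻¹
  (p³q⁻¹) · p⁴ = p⁸q
  (p⁸q) · q² = p⁸q⁻¹

Answer: p⁸q⁻¹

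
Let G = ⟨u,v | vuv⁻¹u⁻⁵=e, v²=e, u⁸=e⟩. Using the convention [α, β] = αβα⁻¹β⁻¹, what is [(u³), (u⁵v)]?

[(u³), (u⁵v)] = (u³)·(u⁵v)·(u³)⁻¹·(u⁵v)⁻¹.
  (u³) · (u⁵v) = v
  v · (u⁵) = uv
  (uv) · (u⁷v) = u⁴

Answer: u⁴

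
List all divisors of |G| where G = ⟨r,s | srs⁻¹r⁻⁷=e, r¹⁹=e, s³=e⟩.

|G| = 57 = 3 · 19. By Lagrange's theorem the order of any subgroup divides 57; the divisors of 57 are 1, 3, 19, 57.

Answer: 1, 3, 19, 57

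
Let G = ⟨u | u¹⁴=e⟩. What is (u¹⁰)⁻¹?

The order of (u¹⁰) is 7 (smallest k with (u¹⁰)ᵏ = e), so (u¹⁰)⁻¹ = (u¹⁰)⁶ = u⁴.
Check: (u¹⁰) · (u⁴) → (u¹⁰) · u⁴ = e, giving e as required.

Answer: u⁴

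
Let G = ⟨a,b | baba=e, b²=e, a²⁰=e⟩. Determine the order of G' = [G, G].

G' = [G, G] is generated by all commutators. The generator-pair commutators are: [a, b] = a².
The subgroup they normally generate is {e, a², a⁴, a⁶, a⁸, a¹⁰, a¹², a¹⁴, a¹⁶, a¹⁸}, of order 10.
Check: |G/G'| = 40/10 = 4 is the order of the abelianisation.

Answer: 10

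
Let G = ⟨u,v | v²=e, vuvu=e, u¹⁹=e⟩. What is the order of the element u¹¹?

Compute successive powers until reaching e:
  (u¹¹)¹ = u¹¹, (u¹¹)² = u³, (u¹¹)³ = u¹⁴, (u¹¹)⁴ = u⁶, (u¹¹)⁵ = u¹⁷, (u¹¹)⁶ = u⁹, (u¹¹)⁷ = u, (u¹¹)⁸ = u¹², (u¹¹)⁹ = u⁴, (u¹¹)¹⁰ = u¹⁵, (u¹¹)¹¹ = u⁷, (u¹¹)¹² = u¹⁸, (u¹¹)¹³ = u¹⁰, (u¹¹)¹⁴ = u², (u¹¹)¹⁵ = u¹³, (u¹¹)¹⁶ = u⁵, (u¹¹)¹⁷ = u¹⁶, (u¹¹)¹⁸ = u⁸, (u¹¹)¹⁹ = e.
The smallest positive k with (u¹¹)ᵏ = e is 19.

Answer: 19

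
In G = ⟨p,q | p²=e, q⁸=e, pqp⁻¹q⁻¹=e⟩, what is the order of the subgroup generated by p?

|⟨p⟩| equals the order of p. Compute successive powers until reaching e:
  p¹ = p, p² = e.
The smallest positive k with pᵏ = e is 2, so |⟨p⟩| = 2.

Answer: 2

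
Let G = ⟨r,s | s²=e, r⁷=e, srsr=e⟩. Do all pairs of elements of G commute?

r·s = rs but s·r = r⁶s, so r·s ≠ s·r and G is not abelian.

Answer: No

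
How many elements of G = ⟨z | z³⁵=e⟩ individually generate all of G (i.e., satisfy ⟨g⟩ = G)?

G is cyclic of order 35. An element generates G iff its order is 35, and a cyclic group of order 35 has exactly φ(35) = 24 such elements.

Answer: 24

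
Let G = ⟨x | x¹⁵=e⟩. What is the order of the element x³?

Compute successive powers until reaching e:
  (x³)¹ = x³, (x³)² = x⁶, (x³)³ = x⁹, (x³)⁴ = x¹², (x³)⁵ = e.
The smallest positive k with (x³)ᵏ = e is 5.

Answer: 5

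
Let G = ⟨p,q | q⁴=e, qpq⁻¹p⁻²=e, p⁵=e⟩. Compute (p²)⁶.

Compute successive powers of (p²), reducing at each step:
  (p²)²: (p²) · p² = p⁴
  (p²)³: (p⁴) · p² = p
  (p²)⁴: p · p² = p³
  (p²)⁵: (p³) · p² = e
  (p²)⁶: e · p² = p²

Answer: p²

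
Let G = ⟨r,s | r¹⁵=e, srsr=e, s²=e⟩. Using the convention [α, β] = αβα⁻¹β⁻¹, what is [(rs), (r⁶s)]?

[(rs), (r⁶s)] = (rs)·(r⁶s)·(rs)⁻¹·(r⁶s)⁻¹.
  (rs) · (r⁶s) = r¹⁰
  (r¹⁰) · (rs) = r¹¹s
  (r¹¹s) · (r⁶s) = r⁵

Answer: r⁵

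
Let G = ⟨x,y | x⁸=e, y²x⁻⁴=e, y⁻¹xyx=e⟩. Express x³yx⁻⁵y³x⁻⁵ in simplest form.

Multiply left to right, reducing at each step:
  (x³) · y = x³y
  (x³y) · x⁻⁵ = y
  y · y³ = e
  e · x⁻⁵ = x³

Answer: x³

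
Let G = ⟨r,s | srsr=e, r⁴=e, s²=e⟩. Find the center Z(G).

An element z ∈ Z(G) iff z commutes with every generator.
For example r² is central: (r²)·r = r³ = r·(r²); (r²)·s = r²s = s·(r²).
Whereas r ∉ Z(G) since r·s = rs ≠ r³s = s·r.
Checking each of the 8 elements this way gives Z(G) = {e, r²}, of order 2.

Answer: {e, r²}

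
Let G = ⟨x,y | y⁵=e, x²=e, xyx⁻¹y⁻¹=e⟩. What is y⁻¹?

The order of y is 5 (smallest k with yᵏ = e), so y⁻¹ = y⁴ = y⁴.
Check: y · (y⁴) → y · y⁴ = e, giving e as required.

Answer: y⁴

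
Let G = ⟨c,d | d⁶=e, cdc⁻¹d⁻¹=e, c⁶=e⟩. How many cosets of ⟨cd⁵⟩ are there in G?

First find ord(cd⁵) by computing successive powers:
  (cd⁵)¹ = cd⁵, (cd⁵)² = c²d⁴, (cd⁵)³ = c³d³, (cd⁵)⁴ = c⁴d², (cd⁵)⁵ = c⁵d, (cd⁵)⁶ = e.
So |⟨cd⁵⟩| = ord(cd⁵) = 6. With |G| = 36, by Lagrange [G : ⟨cd⁵⟩] = 36/6 = 6.

Answer: 6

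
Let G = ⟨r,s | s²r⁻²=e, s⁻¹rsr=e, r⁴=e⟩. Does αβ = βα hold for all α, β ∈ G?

r·s = rs but s·r = rs⁻¹, so r·s ≠ s·r and G is not abelian.

Answer: No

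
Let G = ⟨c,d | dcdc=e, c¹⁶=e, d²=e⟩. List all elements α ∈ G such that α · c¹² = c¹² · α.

⟨c¹²⟩ ⊆ C_G(c¹²) since powers of c¹² commute with c¹²; so |C_G(c¹²)| ≥ |⟨c¹²⟩| = 4.
By orbit–stabilizer, |C_G(c¹²)| = |G| / |conj. class of c¹²| = 32 / 2 = 16.
The 16 elements commuting with c¹² are {e, c, c², c³, c⁴, c⁵, c⁶, c⁷, c⁸, c⁹, c¹⁰, c¹¹, c¹², c¹³, c¹⁴, c¹⁵}.

Answer: {e, c, c², c³, c⁴, c⁵, c⁶, c⁷, c⁸, c⁹, c¹⁰, c¹¹, c¹², c¹³, c¹⁴, c¹⁵}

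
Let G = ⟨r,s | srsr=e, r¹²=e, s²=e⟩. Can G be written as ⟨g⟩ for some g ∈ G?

Every cyclic group is abelian. But r·s = rs while s·r = r¹¹s, so r·s ≠ s·r and G is not abelian. Hence G is not cyclic.

Answer: No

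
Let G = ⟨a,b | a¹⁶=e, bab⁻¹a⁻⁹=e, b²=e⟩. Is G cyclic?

Every cyclic group is abelian. But a·b = ab while b·a = a⁹b, so a·b ≠ b·a and G is not abelian. Hence G is not cyclic.

Answer: No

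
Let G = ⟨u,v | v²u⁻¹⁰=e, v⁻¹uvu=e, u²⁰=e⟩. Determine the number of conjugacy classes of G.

The conjugacy classes (representative and size) are:
  [e] (size 1), [u] (size 2), [u²] (size 2), [u³] (size 2), [u⁴] (size 2), [u⁵] (size 2), [u¹⁴] (size 2), [u⁷] (size 2), [u⁸] (size 2), [u¹¹] (size 2), [u¹⁰] (size 1), [u²v⁻¹] (size 10), [u⁹v] (size 10).
Class equation: 1 + 2 + 2 + 2 + 2 + 2 + 2 + 2 + 2 + 2 + 1 + 10 + 10 = 40 = |G|. So G has 13 conjugacy classes.

Answer: 13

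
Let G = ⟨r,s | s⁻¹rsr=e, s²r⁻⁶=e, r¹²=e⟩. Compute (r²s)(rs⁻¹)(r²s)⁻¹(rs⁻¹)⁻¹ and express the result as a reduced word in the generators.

[(r²s), (rs⁻¹)] = (r²s)·(rs⁻¹)·(r²s)⁻¹·(rs⁻¹)⁻¹.
  (r²s) · (rs⁻¹) = r
  r · (r²s⁻¹) = r³s⁻¹
  (r³s⁻¹) · (rs) = r²

Answer: r²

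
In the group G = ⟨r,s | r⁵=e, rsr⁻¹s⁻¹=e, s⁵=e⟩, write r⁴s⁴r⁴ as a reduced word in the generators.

Multiply left to right, reducing at each step:
  (r⁴) · s⁴ = r⁴s⁴
  (r⁴s⁴) · r⁴ = r³s⁴

Answer: r³s⁴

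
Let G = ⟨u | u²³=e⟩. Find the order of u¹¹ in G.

Compute successive powers until reaching e:
  (u¹¹)¹ = u¹¹, (u¹¹)² = u²², (u¹¹)³ = u¹⁰, (u¹¹)⁴ = u²¹, (u¹¹)⁵ = u⁹, (u¹¹)⁶ = u²⁰, (u¹¹)⁷ = u⁸, (u¹¹)⁸ = u¹⁹, (u¹¹)⁹ = u⁷, (u¹¹)¹⁰ = u¹⁸, (u¹¹)¹¹ = u⁶, (u¹¹)¹² = u¹⁷, (u¹¹)¹³ = u⁵, (u¹¹)¹⁴ = u¹⁶, (u¹¹)¹⁵ = u⁴, (u¹¹)¹⁶ = u¹⁵, (u¹¹)¹⁷ = u³, (u¹¹)¹⁸ = u¹⁴, (u¹¹)¹⁹ = u², (u¹¹)²⁰ = u¹³, (u¹¹)²¹ = u, (u¹¹)²² = u¹², (u¹¹)²³ = e.
The smallest positive k with (u¹¹)ᵏ = e is 23.

Answer: 23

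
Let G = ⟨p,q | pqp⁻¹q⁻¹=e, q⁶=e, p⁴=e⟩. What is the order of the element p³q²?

Compute successive powers until reaching e:
  (p³q²)¹ = p³q², (p³q²)² = p²q⁴, (p³q²)³ = p, (p³q²)⁴ = q², (p³q²)⁵ = p³q⁴, (p³q²)⁶ = p², (p³q²)⁷ = pq², (p³q²)⁸ = q⁴, (p³q²)⁹ = p³, (p³q²)¹⁰ = p²q², (p³q²)¹¹ = pq⁴, (p³q²)¹² = e.
The smallest positive k with (p³q²)ᵏ = e is 12.

Answer: 12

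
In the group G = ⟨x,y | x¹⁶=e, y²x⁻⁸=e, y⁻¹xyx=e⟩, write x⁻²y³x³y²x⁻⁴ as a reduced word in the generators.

Multiply left to right, reducing at each step:
  (x¹⁴) · y³ = x⁶y
  (x⁶y) · x³ = x³y
  (x³y) · y² = x³y⁻¹
  (x³y⁻¹) · x⁻⁴ = x⁷y⁻¹

Answer: x⁷y⁻¹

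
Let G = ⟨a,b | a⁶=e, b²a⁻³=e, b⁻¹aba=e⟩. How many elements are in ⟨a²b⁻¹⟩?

|⟨a²b⁻¹⟩| equals the order of a²b⁻¹. Compute successive powers until reaching e:
  (a²b⁻¹)¹ = a²b⁻¹, (a²b⁻¹)² = a³, (a²b⁻¹)³ = a²b, (a²b⁻¹)⁴ = e.
The smallest positive k with (a²b⁻¹)ᵏ = e is 4, so |⟨a²b⁻¹⟩| = 4.

Answer: 4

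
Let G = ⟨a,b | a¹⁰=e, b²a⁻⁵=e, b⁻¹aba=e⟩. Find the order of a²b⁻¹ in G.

Compute successive powers until reaching e:
  (a²b⁻¹)¹ = a²b⁻¹, (a²b⁻¹)² = a⁵, (a²b⁻¹)³ = a²b, (a²b⁻¹)⁴ = e.
The smallest positive k with (a²b⁻¹)ᵏ = e is 4.

Answer: 4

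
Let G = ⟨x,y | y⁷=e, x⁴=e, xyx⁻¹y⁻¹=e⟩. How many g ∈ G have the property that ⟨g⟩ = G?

G is cyclic of order 28. An element generates G iff its order is 28, and a cyclic group of order 28 has exactly φ(28) = 12 such elements.

Answer: 12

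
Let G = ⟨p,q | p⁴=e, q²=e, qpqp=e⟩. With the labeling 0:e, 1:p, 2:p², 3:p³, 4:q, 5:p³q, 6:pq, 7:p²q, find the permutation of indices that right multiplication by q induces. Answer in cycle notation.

(0 4)(1 6)(2 7)(3 5)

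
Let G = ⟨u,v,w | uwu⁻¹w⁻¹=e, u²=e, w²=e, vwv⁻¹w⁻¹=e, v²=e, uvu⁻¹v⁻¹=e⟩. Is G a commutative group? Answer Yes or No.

Each pair of generators commutes: u·v = uv = v·u; u·w = uw = w·u; v·w = vw = w·v. Since the generators pairwise commute, every element of G commutes with every other, so G is abelian.

Answer: Yes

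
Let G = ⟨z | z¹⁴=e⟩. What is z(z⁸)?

Compute z · (z⁸) by multiplying left to right and reducing via the relations at each step:
  z · z⁸ = z⁹

Answer: z⁹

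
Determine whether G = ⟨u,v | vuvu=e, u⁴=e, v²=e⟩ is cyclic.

Every cyclic group is abelian. But u·v = uv while v·u = u³v, so u·v ≠ v·u and G is not abelian. Hence G is not cyclic.

Answer: No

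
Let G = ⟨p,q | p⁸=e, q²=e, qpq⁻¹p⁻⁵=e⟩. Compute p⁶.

Compute successive powers of p, reducing at each step:
  p²: p · p = p²
  p³: (p²) · p = p³
  p⁴: (p³) · p = p⁴
  p⁵: (p⁴) · p = p⁵
  p⁶: (p⁵) · p = p⁶

Answer: p⁶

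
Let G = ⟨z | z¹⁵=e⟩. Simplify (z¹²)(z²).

Compute (z¹²) · (z²) by multiplying left to right and reducing via the relations at each step:
  (z¹²) · z² = z¹⁴

Answer: z¹⁴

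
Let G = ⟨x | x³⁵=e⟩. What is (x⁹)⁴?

Compute successive powers of (x⁹), reducing at each step:
  (x⁹)²: (x⁹) · x⁹ = x¹⁸
  (x⁹)³: (x¹⁸) · x⁹ = x²⁷
  (x⁹)⁴: (x²⁷) · x⁹ = x

Answer: x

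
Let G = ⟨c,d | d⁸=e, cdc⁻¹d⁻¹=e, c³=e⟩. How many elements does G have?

Enumerate words in the generators, reducing via the relations: the distinct elements are
  {c, d, e, cd, c², d², d³, d⁴, d⁵, d⁶, d⁷, cd², cd³, cd⁴, cd⁵, cd⁶, cd⁷, c²d, c²d², c²d³, c²d⁴, c²d⁵, c²d⁶, c²d⁷}.
No further products give new elements, so |G| = 24.

Answer: 24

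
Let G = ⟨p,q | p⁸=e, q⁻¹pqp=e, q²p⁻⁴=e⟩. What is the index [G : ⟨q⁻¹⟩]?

First find ord(q⁻¹) by computing successive powers:
  (q⁻¹)¹ = q⁻¹, (q⁻¹)² = p⁴, (q⁻¹)³ = q, (q⁻¹)⁴ = e.
So |⟨q⁻¹⟩| = ord(q⁻¹) = 4. With |G| = 16, by Lagrange [G : ⟨q⁻¹⟩] = 16/4 = 4.

Answer: 4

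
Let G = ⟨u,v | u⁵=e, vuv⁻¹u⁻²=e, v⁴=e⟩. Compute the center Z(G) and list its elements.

An element z ∈ Z(G) iff z commutes with every generator.
For example e is central: e·u = u = u·e; e·v = v = v·e.
Whereas u ∉ Z(G) since u·v = uv ≠ u²v = v·u.
Checking each of the 20 elements this way gives Z(G) = {e}, of order 1.

Answer: {e}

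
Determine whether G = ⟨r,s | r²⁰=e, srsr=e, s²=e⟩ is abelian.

r·s = rs but s·r = r¹⁹s, so r·s ≠ s·r and G is not abelian.

Answer: No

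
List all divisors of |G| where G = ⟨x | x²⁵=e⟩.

|G| = 25 = 5². By Lagrange's theorem the order of any subgroup divides 25; the divisors of 25 are 1, 5, 25.

Answer: 1, 5, 25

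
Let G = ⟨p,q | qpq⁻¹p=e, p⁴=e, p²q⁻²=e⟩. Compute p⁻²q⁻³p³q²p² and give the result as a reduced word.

Multiply left to right, reducing at each step:
  (p²) · q⁻³ = q⁻¹
  (q⁻¹) · p³ = pq⁻¹
  (pq⁻¹) · q² = pq
  (pq) · p² = pq⁻¹

Answer: pq⁻¹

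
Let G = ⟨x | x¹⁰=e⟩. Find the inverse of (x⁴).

The order of (x⁴) is 5 (smallest k with (x⁴)ᵏ = e), so (x⁴)⁻¹ = (x⁴)⁴ = x⁶.
Check: (x⁴) · (x⁶) → (x⁴) · x⁶ = e, giving e as required.

Answer: x⁶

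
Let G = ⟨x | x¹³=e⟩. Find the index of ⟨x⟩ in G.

First find ord(x) by computing successive powers:
  x¹ = x, x² = x², x³ = x³, x⁴ = x⁴, x⁵ = x⁵, x⁶ = x⁶, x⁷ = x⁷, x⁸ = x⁸, x⁹ = x⁹, x¹⁰ = x¹⁰, x¹¹ = x¹¹, x¹² = x¹², x¹³ = e.
So |⟨x⟩| = ord(x) = 13. With |G| = 13, by Lagrange [G : ⟨x⟩] = 13/13 = 1.

Answer: 1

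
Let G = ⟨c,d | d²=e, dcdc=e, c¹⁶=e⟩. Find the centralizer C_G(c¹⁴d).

⟨c¹⁴d⟩ ⊆ C_G(c¹⁴d) since powers of c¹⁴d commute with c¹⁴d; so |C_G(c¹⁴d)| ≥ |⟨c¹⁴d⟩| = 2.
By orbit–stabilizer, |C_G(c¹⁴d)| = |G| / |conj. class of c¹⁴d| = 32 / 8 = 4.
The 4 elements commuting with c¹⁴d are {e, c⁸, c⁶d, c¹⁴d}.

Answer: {e, c⁸, c⁶d, c¹⁴d}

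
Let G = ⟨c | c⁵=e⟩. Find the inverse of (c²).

The order of (c²) is 5 (smallest k with (c²)ᵏ = e), so (c²)⁻¹ = (c²)⁴ = c³.
Check: (c²) · (c³) → (c²) · c³ = e, giving e as required.

Answer: c³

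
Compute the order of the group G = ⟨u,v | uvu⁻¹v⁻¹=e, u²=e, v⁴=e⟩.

Enumerate words in the generators, reducing via the relations: the distinct elements are
  {e, u, v, uv, v², v³, uv², uv³}.
No further products give new elements, so |G| = 8.

Answer: 8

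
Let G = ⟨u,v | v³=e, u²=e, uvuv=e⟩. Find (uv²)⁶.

Compute successive powers of (uv²), reducing at each step:
  (uv²)²: (uv²) · u = v;   v · v² = e
  (uv²)³: e · u = u;   u · v² = uv²
  (uv²)⁴: (uv²) · u = v;   v · v² = e
  (uv²)⁵: e · u = u;   u · v² = uv²
  (uv²)⁶: (uv²) · u = v;   v · v² = e

Answer: e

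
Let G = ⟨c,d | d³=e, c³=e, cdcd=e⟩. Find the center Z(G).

An element z ∈ Z(G) iff z commutes with every generator.
For example e is central: e·c = c = c·e; e·d = d = d·e.
Whereas c ∉ Z(G) since c·d = cd ≠ c²d² = d·c.
Checking each of the 12 elements this way gives Z(G) = {e}, of order 1.

Answer: {e}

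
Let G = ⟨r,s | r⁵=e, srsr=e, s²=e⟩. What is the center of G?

An element z ∈ Z(G) iff z commutes with every generator.
For example e is central: e·r = r = r·e; e·s = s = s·e.
Whereas r ∉ Z(G) since r·s = rs ≠ r⁴s = s·r.
Checking each of the 10 elements this way gives Z(G) = {e}, of order 1.

Answer: {e}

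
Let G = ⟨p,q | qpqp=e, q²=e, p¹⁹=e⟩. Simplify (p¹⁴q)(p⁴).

Compute (p¹⁴q) · (p⁴) by multiplying left to right and reducing via the relations at each step:
  (p¹⁴q) · p⁴ = p¹⁰q

Answer: p¹⁰q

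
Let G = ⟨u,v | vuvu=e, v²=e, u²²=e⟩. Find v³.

Compute successive powers of v, reducing at each step:
  v²: v · v = e
  v³: e · v = v

Answer: v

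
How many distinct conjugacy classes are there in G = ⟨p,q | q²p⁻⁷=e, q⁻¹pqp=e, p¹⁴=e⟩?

The conjugacy classes (representative and size) are:
  [e] (size 1), [p¹³] (size 2), [p¹²] (size 2), [p¹¹] (size 2), [p⁴] (size 2), [p⁵] (size 2), [p⁸] (size 2), [p⁷] (size 1), [p⁵q⁻¹] (size 7), [p⁵q] (size 7).
Class equation: 1 + 2 + 2 + 2 + 2 + 2 + 2 + 1 + 7 + 7 = 28 = |G|. So G has 10 conjugacy classes.

Answer: 10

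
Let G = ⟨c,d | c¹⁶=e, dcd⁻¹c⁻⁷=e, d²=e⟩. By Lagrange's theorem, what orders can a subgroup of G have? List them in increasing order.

|G| = 32 = 2⁵. By Lagrange's theorem the order of any subgroup divides 32; the divisors of 32 are 1, 2, 4, 8, 16, 32.

Answer: 1, 2, 4, 8, 16, 32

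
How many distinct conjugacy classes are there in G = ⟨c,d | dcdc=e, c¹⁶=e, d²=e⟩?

The conjugacy classes (representative and size) are:
  [e] (size 1), [c¹⁵] (size 2), [c²] (size 2), [c³] (size 2), [c¹²] (size 2), [c⁵] (size 2), [c⁶] (size 2), [c⁷] (size 2), [c⁸] (size 1), [c²d] (size 8), [c¹⁵d] (size 8).
Class equation: 1 + 2 + 2 + 2 + 2 + 2 + 2 + 2 + 1 + 8 + 8 = 32 = |G|. So G has 11 conjugacy classes.

Answer: 11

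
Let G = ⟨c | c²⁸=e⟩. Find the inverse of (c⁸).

The order of (c⁸) is 7 (smallest k with (c⁸)ᵏ = e), so (c⁸)⁻¹ = (c⁸)⁶ = c²⁰.
Check: (c⁸) · (c²⁰) → (c⁸) · c²⁰ = e, giving e as required.

Answer: c²⁰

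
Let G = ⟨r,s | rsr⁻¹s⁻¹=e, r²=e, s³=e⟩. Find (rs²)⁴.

Compute successive powers of (rs²), reducing at each step:
  (rs²)²: (rs²) · r = s²;   (s²) · s² = s
  (rs²)³: s · r = rs;   (rs) · s² = r
  (rs²)⁴: r · r = e;   e · s² = s²

Answer: s²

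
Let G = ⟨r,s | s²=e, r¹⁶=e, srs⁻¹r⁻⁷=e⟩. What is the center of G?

An element z ∈ Z(G) iff z commutes with every generator.
For example r⁸ is central: (r⁸)·r = r⁹ = r·(r⁸); (r⁸)·s = r⁸s = s·(r⁸).
Whereas r ∉ Z(G) since r·s = rs ≠ r⁷s = s·r.
Checking each of the 32 elements this way gives Z(G) = {e, r⁸}, of order 2.

Answer: {e, r⁸}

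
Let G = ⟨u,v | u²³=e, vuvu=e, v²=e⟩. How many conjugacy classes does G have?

The conjugacy classes (representative and size) are:
  [e] (size 1), [u] (size 2), [u²¹] (size 2), [u²⁰] (size 2), [u⁴] (size 2), [u¹⁸] (size 2), [u⁶] (size 2), [u¹⁶] (size 2), [u⁸] (size 2), [u⁹] (size 2), [u¹⁰] (size 2), [u¹²] (size 2), [u¹⁸v] (size 23).
Class equation: 1 + 2 + 2 + 2 + 2 + 2 + 2 + 2 + 2 + 2 + 2 + 2 + 23 = 46 = |G|. So G has 13 conjugacy classes.

Answer: 13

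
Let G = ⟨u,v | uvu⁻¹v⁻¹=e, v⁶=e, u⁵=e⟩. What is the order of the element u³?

Compute successive powers until reaching e:
  (u³)¹ = u³, (u³)² = u, (u³)³ = u⁴, (u³)⁴ = u², (u³)⁵ = e.
The smallest positive k with (u³)ᵏ = e is 5.

Answer: 5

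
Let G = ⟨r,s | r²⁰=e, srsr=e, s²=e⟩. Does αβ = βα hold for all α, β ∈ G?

r·s = rs but s·r = r¹⁹s, so r·s ≠ s·r and G is not abelian.

Answer: No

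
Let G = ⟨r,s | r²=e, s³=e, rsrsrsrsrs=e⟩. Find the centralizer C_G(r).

⟨r⟩ ⊆ C_G(r) since powers of r commute with r; so |C_G(r)| ≥ |⟨r⟩| = 2.
By orbit–stabilizer, |C_G(r)| = |G| / |conj. class of r| = 60 / 15 = 4.
The 4 elements commuting with r are {e, r, rsrs²rsrs²rs, srs²rsrs²rs}.

Answer: {e, r, rsrs²rsrs²rs, srs²rsrs²rs}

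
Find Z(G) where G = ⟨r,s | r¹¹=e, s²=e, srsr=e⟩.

An element z ∈ Z(G) iff z commutes with every generator.
For example e is central: e·r = r = r·e; e·s = s = s·e.
Whereas r ∉ Z(G) since r·s = rs ≠ r¹⁰s = s·r.
Checking each of the 22 elements this way gives Z(G) = {e}, of order 1.

Answer: {e}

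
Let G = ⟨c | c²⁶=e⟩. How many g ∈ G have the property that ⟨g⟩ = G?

G is cyclic of order 26. An element generates G iff its order is 26, and a cyclic group of order 26 has exactly φ(26) = 12 such elements.

Answer: 12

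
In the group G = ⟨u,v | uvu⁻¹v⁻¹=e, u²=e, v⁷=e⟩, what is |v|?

Compute successive powers until reaching e:
  v¹ = v, v² = v², v³ = v³, v⁴ = v⁴, v⁵ = v⁵, v⁶ = v⁶, v⁷ = e.
The smallest positive k with vᵏ = e is 7.

Answer: 7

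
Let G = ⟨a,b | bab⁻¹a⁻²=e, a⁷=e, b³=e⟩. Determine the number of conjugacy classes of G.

The conjugacy classes (representative and size) are:
  [e] (size 1), [a²] (size 3), [a⁵] (size 3), [b] (size 7), [b²] (size 7).
Class equation: 1 + 3 + 3 + 7 + 7 = 21 = |G|. So G has 5 conjugacy classes.

Answer: 5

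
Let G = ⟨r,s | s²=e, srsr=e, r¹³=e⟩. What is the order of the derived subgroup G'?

G' = [G, G] is generated by all commutators. The generator-pair commutators are: [r, s] = r².
The subgroup they normally generate is {e, r, r², r³, r⁴, r⁵, r⁶, r⁷, r⁸, r⁹, r¹⁰, r¹¹, r¹²}, of order 13.
Check: |G/G'| = 26/13 = 2 is the order of the abelianisation.

Answer: 13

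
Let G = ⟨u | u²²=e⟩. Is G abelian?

G has a single generator, so G is cyclic and hence abelian.

Answer: Yes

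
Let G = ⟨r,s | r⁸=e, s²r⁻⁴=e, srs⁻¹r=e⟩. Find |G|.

Enumerate words in the generators, reducing via the relations: the distinct elements are
  {e, r, s, rs, r², r³, r⁴, r⁵, r⁶, r⁷, r²s, r³s, s⁻¹, rs⁻¹, r²s⁻¹, r³s⁻¹}.
No further products give new elements, so |G| = 16.

Answer: 16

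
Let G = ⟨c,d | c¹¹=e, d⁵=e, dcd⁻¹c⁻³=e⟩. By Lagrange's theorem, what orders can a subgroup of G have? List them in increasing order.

|G| = 55 = 5 · 11. By Lagrange's theorem the order of any subgroup divides 55; the divisors of 55 are 1, 5, 11, 55.

Answer: 1, 5, 11, 55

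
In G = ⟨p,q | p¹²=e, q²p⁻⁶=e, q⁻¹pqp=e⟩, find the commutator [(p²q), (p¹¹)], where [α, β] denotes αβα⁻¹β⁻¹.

[(p²q), (p¹¹)] = (p²q)·(p¹¹)·(p²q)⁻¹·(p¹¹)⁻¹.
  (p²q) · (p¹¹) = p³q
  (p³q) · (p²q⁻¹) = p
  p · p = p²

Answer: p²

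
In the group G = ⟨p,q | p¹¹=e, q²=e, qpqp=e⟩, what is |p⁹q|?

Compute successive powers until reaching e:
  (p⁹q)¹ = p⁹q, (p⁹q)² = e.
The smallest positive k with (p⁹q)ᵏ = e is 2.

Answer: 2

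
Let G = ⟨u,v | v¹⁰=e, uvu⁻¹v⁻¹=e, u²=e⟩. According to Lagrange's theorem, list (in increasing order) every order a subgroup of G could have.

|G| = 20 = 2² · 5. By Lagrange's theorem the order of any subgroup divides 20; the divisors of 20 are 1, 2, 4, 5, 10, 20.

Answer: 1, 2, 4, 5, 10, 20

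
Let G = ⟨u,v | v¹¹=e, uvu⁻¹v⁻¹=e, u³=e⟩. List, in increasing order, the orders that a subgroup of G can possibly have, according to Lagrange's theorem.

|G| = 33 = 3 · 11. By Lagrange's theorem the order of any subgroup divides 33; the divisors of 33 are 1, 3, 11, 33.

Answer: 1, 3, 11, 33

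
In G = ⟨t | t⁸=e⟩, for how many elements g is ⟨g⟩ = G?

G is cyclic of order 8. An element generates G iff its order is 8, and a cyclic group of order 8 has exactly φ(8) = 4 such elements.

Answer: 4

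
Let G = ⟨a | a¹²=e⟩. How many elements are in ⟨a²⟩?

|⟨a²⟩| equals the order of a². Compute successive powers until reaching e:
  (a²)¹ = a², (a²)² = a⁴, (a²)³ = a⁶, (a²)⁴ = a⁸, (a²)⁵ = a¹⁰, (a²)⁶ = e.
The smallest positive k with (a²)ᵏ = e is 6, so |⟨a²⟩| = 6.

Answer: 6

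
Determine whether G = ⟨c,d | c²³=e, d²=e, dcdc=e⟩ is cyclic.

Every cyclic group is abelian. But c·d = cd while d·c = c²²d, so c·d ≠ d·c and G is not abelian. Hence G is not cyclic.

Answer: No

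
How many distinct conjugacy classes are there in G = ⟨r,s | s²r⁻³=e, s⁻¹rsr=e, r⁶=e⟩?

The conjugacy classes (representative and size) are:
  [e] (size 1), [r] (size 2), [r²] (size 2), [r³] (size 1), [rs⁻¹] (size 3), [r²s⁻¹] (size 3).
Class equation: 1 + 2 + 2 + 1 + 3 + 3 = 12 = |G|. So G has 6 conjugacy classes.

Answer: 6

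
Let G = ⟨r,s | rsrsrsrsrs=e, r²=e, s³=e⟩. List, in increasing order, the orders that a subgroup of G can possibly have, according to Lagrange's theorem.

|G| = 60 = 2² · 3 · 5. By Lagrange's theorem the order of any subgroup divides 60; the divisors of 60 are 1, 2, 3, 4, 5, 6, 10, 12, 15, 20, 30, 60.

Answer: 1, 2, 3, 4, 5, 6, 10, 12, 15, 20, 30, 60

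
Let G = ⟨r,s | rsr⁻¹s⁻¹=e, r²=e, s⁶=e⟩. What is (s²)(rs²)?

Compute (s²) · (rs²) by multiplying left to right and reducing via the relations at each step:
  (s²) · r = rs²
  (rs²) · s² = rs⁴

Answer: rs⁴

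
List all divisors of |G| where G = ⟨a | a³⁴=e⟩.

|G| = 34 = 2 · 17. By Lagrange's theorem the order of any subgroup divides 34; the divisors of 34 are 1, 2, 17, 34.

Answer: 1, 2, 17, 34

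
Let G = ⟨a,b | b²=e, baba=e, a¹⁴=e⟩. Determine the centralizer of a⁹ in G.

⟨a⁹⟩ ⊆ C_G(a⁹) since powers of a⁹ commute with a⁹; so |C_G(a⁹)| ≥ |⟨a⁹⟩| = 14.
By orbit–stabilizer, |C_G(a⁹)| = |G| / |conj. class of a⁹| = 28 / 2 = 14.
The 14 elements commuting with a⁹ are {e, a, a², a³, a⁴, a⁵, a⁶, a⁷, a⁸, a⁹, a¹⁰, a¹¹, a¹², a¹³}.

Answer: {e, a, a², a³, a⁴, a⁵, a⁶, a⁷, a⁸, a⁹, a¹⁰, a¹¹, a¹², a¹³}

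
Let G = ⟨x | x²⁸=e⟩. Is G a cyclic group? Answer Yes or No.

|G| = 28. The element x has order 28 (its powers give 28 distinct elements), so ⟨x⟩ = G and G is cyclic.

Answer: Yes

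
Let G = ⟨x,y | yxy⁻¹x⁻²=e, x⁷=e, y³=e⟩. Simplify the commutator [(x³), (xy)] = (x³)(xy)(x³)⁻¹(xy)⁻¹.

[(x³), (xy)] = (x³)·(xy)·(x³)⁻¹·(xy)⁻¹.
  (x³) · (xy) = x⁴y
  (x⁴y) · (x⁴) = x⁵y
  (x⁵y) · (x³y²) = x⁴

Answer: x⁴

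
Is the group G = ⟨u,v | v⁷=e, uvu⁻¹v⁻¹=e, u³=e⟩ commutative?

Each pair of generators commutes: u·v = uv = v·u. Since the generators pairwise commute, every element of G commutes with every other, so G is abelian.

Answer: Yes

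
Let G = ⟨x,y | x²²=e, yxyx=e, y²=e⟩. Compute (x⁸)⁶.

Compute successive powers of (x⁸), reducing at each step:
  (x⁸)²: (x⁸) · x⁸ = x¹⁶
  (x⁸)³: (x¹⁶) · x⁸ = x²
  (x⁸)⁴: (x²) · x⁸ = x¹⁰
  (x⁸)⁵: (x¹⁰) · x⁸ = x¹⁸
  (x⁸)⁶: (x¹⁸) · x⁸ = x⁴

Answer: x⁴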